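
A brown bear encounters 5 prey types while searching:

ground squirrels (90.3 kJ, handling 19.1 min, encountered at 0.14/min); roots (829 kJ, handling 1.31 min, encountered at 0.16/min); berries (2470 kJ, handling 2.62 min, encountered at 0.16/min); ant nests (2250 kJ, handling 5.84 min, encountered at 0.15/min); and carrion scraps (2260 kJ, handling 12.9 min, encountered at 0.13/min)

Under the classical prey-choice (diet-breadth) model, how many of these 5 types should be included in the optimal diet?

3

E/h in descending order: berries 943, roots 633, ant nests 385, carrion scraps 175, ground squirrels 4.73 kJ/min. The optimal diet is the largest prefix of this list for which every included type satisfies E_i/h_i > R on the types above it.
Rate on top 1: 278.5. roots: 633 > 278.5 → include.
Rate on top 2: 324.1. ant nests: 385 > 324.1 → include.
Rate on top 3: 345.5. carrion scraps: 175 < 345.5 → exclude; stop.
Optimal diet: berries, roots, ant nests — 3 of 5 types.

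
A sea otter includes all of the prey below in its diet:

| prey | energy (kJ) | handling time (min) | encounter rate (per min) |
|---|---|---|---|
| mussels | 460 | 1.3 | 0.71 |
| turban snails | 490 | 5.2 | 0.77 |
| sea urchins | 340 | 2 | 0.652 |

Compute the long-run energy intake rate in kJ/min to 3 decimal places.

128.002 kJ/min

R = Σλ_iE_i / (1 + Σλ_ih_i)
Numerator: 0.71×460 + 0.77×490 + 0.652×340 = 925.6
Denominator: 1 + 0.71×1.3 + 0.77×5.2 + 0.652×2 = 7.231
R = 925.6/7.231 = 128 kJ/min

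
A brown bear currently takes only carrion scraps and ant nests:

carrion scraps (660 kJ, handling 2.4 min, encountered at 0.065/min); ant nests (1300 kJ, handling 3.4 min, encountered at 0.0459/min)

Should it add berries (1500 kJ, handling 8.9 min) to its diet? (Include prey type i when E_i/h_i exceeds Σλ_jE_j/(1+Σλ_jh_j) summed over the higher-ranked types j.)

On carrion scraps and ant nests alone, R = ΣλE/(1+Σλh) = 102.6/1.312 = 78.17 kJ/min.
Profitability of berries: 1500/8.9 = 168.5 kJ/min.
Since 168.5 > R, including berries increases the long-run rate.

Yes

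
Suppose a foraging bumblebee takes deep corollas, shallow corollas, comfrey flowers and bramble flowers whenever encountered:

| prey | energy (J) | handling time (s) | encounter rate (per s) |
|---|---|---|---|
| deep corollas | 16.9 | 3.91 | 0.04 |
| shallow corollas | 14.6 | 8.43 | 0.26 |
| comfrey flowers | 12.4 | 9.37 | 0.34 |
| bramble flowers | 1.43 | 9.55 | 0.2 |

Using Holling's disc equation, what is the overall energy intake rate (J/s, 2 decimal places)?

R = (0.04×16.9 + 0.26×14.6 + 0.34×12.4 + 0.2×1.43) / (1 + 0.04×3.91 + 0.26×8.43 + 0.34×9.37 + 0.2×9.55) = 8.974/8.444 = 1.063 J/s.

1.06 J/s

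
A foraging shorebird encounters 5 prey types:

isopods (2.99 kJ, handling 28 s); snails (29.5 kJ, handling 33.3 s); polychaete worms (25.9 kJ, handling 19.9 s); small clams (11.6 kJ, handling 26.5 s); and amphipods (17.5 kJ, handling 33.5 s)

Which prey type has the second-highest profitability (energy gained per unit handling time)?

In descending order of E/h:
polychaete worms: 25.9/19.9 = 1.3 kJ/s
snails: 29.5/33.3 = 0.886 kJ/s
amphipods: 17.5/33.5 = 0.522 kJ/s
small clams: 11.6/26.5 = 0.438 kJ/s
isopods: 2.99/28 = 0.107 kJ/s

snails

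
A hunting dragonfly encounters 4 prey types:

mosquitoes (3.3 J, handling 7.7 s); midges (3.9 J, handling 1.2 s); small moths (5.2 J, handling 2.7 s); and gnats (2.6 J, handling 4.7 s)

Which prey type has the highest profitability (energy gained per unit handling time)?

midges

Profitability E/h (J/s): mosquitoes = 3.3/7.7 = 0.429, midges = 3.9/1.2 = 3.25, small moths = 5.2/2.7 = 1.93, gnats = 2.6/4.7 = 0.553.
Ranked: midges > small moths > gnats > mosquitoes.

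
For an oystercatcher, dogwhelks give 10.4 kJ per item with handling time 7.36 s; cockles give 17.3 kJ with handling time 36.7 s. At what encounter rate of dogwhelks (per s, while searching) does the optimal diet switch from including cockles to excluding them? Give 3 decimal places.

At the threshold, the rate on dogwhelks alone equals the profitability of cockles: λ·10.4/(1 + λ·7.36) = 17.3/36.7 = 0.4714.
Rearranging, λ(10.4 − 0.4714×7.36) = 0.4714, so λ = 0.4714/6.931 = 0.06802 per s.

0.068 per s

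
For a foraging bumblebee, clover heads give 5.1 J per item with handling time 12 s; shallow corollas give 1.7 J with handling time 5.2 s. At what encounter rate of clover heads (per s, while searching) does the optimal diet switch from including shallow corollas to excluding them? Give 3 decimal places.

At the threshold, the rate on clover heads alone equals the profitability of shallow corollas: λ·5.1/(1 + λ·12) = 1.7/5.2 = 0.3269.
Rearranging, λ(5.1 − 0.3269×12) = 0.3269, so λ = 0.3269/1.177 = 0.2778 per s.

0.278 per s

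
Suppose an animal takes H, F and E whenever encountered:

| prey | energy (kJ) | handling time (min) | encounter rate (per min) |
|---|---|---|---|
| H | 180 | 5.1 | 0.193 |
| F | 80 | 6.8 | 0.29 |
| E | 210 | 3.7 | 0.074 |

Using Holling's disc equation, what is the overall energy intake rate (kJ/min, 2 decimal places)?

17.37 kJ/min

R = (0.193×180 + 0.29×80 + 0.074×210) / (1 + 0.193×5.1 + 0.29×6.8 + 0.074×3.7) = 73.48/4.23 = 17.37 kJ/min.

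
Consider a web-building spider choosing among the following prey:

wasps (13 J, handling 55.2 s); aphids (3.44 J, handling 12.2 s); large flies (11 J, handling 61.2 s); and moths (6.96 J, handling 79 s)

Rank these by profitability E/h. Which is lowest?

moths

Profitability E/h (J/s): wasps = 13/55.2 = 0.236, aphids = 3.44/12.2 = 0.282, large flies = 11/61.2 = 0.18, moths = 6.96/79 = 0.0881.
Ranked: aphids > wasps > large flies > moths.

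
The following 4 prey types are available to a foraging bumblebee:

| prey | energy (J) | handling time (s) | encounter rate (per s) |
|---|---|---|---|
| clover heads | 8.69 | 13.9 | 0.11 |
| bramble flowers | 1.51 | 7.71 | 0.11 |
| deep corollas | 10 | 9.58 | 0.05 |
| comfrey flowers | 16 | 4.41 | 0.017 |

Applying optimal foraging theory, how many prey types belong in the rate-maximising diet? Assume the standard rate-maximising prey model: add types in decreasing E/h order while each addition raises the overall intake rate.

3

Profitabilities (E/h, J/s): comfrey flowers 3.63, deep corollas 1.04, clover heads 0.625, bramble flowers 0.196. Add prey in this order while the next type's profitability exceeds the intake rate on those already taken.
Rate on top 1: 0.253. deep corollas: 1.04 > 0.253 → include.
Rate on top 2: 0.4968. clover heads: 0.625 > 0.4968 → include.
Rate on top 3: 0.5605. bramble flowers: 0.196 < 0.5605 → exclude; stop.
Optimal diet: comfrey flowers, deep corollas, clover heads — 3 of 4 types.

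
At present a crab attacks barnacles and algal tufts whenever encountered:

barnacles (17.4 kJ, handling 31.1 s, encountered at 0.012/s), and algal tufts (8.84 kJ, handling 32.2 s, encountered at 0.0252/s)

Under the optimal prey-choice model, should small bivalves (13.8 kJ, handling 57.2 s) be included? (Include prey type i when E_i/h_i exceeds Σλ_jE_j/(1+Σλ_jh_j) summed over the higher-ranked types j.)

Yes

Current rate: (0.012×17.4 + 0.0252×8.84)/(1 + 0.012×31.1 + 0.0252×32.2) = 0.1975 kJ/s.
small bivalves: E/h = 13.8/57.2 = 0.2413 kJ/s.
Since 0.2413 > R, including small bivalves increases the long-run rate.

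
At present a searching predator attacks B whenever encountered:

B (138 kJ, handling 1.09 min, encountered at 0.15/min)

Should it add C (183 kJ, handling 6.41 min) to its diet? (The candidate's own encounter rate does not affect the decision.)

On B alone, R = ΣλE/(1+Σλh) = 20.7/1.163 = 17.79 kJ/min.
C: E/h = 183/6.41 = 28.55 kJ/min.
Since 28.55 > R, including C increases the long-run rate.

Yes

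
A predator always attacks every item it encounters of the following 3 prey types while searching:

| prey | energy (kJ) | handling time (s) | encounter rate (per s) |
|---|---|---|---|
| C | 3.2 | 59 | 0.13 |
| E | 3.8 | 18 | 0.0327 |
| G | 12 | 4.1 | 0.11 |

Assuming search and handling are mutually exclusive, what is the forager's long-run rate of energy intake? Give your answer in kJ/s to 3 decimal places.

0.192 kJ/s

R = (0.13×3.2 + 0.0327×3.8 + 0.11×12) / (1 + 0.13×59 + 0.0327×18 + 0.11×4.1) = 1.86/9.71 = 0.1916 kJ/s.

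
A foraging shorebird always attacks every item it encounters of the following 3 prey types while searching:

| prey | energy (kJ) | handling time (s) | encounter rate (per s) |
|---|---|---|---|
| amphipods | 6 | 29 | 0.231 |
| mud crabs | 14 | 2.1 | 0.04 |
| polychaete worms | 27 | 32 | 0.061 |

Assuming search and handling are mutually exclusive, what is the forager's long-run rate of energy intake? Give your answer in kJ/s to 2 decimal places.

0.37 kJ/s

R = Σλ_iE_i / (1 + Σλ_ih_i)
Numerator: 0.231×6 + 0.04×14 + 0.061×27 = 3.593
Denominator: 1 + 0.231×29 + 0.04×2.1 + 0.061×32 = 9.735
R = 3.593/9.735 = 0.3691 kJ/s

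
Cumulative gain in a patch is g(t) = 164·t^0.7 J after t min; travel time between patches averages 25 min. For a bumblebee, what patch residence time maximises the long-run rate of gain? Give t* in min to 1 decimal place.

By the marginal value theorem, leave when the instantaneous gain rate g'(t) equals the habitat-wide average g(t)/(T + t).
g'(t) = 0.7·164·t^-0.3. Setting 0.7·164·t^-0.3 = 164·t^0.7/(25+t) gives 0.7(25+t) = t, so 0.30·t = 0.7×25.
t* = 0.7×25/0.30 = 58.33 min.

58.3 min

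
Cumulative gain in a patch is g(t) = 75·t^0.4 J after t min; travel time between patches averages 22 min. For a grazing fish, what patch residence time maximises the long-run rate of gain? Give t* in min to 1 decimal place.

Maximise g(t)/(T+t): set derivative to zero → g'(t)(T+t) = g(t).
g'(t) = 0.4·75·t^-0.6. Setting 0.4·75·t^-0.6 = 75·t^0.4/(22+t) gives 0.4(22+t) = t, so 0.60·t = 0.4×22.
t* = 0.4×22/0.60 = 14.67 min.

14.7 min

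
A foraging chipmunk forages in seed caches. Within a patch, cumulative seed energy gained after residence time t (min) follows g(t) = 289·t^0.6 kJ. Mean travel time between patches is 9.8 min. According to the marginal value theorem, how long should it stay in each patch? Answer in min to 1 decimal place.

14.7 min

Maximise g(t)/(T+t): set derivative to zero → g'(t)(T+t) = g(t).
g'(t) = 0.6·289·t^-0.4. Setting 0.6·289·t^-0.4 = 289·t^0.6/(9.8+t) gives 0.6(9.8+t) = t, so 0.40·t = 0.6×9.8.
t* = 0.6×9.8/0.40 = 14.7 min.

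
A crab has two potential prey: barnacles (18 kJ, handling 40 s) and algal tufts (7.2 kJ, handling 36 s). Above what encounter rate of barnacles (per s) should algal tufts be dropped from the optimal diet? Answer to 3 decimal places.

The zero-one rule: include algal tufts iff E₂/h₂ > λE₁/(1+λh₁). Equality gives the switch point.
λE₁h₂ = E₂ + λE₂h₁ ⇒ λ = E₂/(E₁h₂ − E₂h₁) = 7.2/(648 − 288) = 0.02 per s.

0.020 per s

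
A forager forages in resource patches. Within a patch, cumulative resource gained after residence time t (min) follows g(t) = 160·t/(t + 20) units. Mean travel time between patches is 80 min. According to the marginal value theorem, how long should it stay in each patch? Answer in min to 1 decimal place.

40.0 min

Optimal t* satisfies g'(t*) = g(t*)/(T + t*).
g'(t) = 160·20/(t + 20)². Setting 160·20/(t+20)² = 160t/[(t+20)(80+t)] gives 20(80+t) = t(t+20), so t² = 20×80 = 1600.
t* = √1600 = 40 min.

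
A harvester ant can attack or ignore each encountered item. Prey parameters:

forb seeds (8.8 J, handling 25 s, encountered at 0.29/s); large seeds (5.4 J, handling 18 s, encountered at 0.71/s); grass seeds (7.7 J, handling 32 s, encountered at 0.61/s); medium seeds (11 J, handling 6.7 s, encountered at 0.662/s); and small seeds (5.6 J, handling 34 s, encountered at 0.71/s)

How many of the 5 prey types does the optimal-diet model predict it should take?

1

E/h in descending order: medium seeds 1.64, forb seeds 0.352, large seeds 0.3, grass seeds 0.241, small seeds 0.165 J/s. The optimal diet is the largest prefix of this list for which every included type satisfies E_i/h_i > R on the types above it.
Rate on top 1: 1.34. forb seeds: 0.352 < 1.34 → exclude; stop.
Optimal diet: medium seeds — 1 of 5 types.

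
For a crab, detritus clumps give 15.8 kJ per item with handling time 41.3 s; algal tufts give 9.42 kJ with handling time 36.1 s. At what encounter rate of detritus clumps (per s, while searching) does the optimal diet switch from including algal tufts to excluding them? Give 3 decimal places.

0.052 per s

At the threshold, the rate on detritus clumps alone equals the profitability of algal tufts: λ·15.8/(1 + λ·41.3) = 9.42/36.1 = 0.2609.
Rearranging, λ(15.8 − 0.2609×41.3) = 0.2609, so λ = 0.2609/5.023 = 0.05195 per s.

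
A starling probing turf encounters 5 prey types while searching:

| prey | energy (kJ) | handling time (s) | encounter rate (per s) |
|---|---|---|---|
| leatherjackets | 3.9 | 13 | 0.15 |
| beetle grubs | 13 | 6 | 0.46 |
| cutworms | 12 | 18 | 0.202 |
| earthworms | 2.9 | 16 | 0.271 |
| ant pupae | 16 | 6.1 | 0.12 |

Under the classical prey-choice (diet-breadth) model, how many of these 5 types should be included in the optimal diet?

2

E/h in descending order: ant pupae 2.62, beetle grubs 2.17, cutworms 0.667, leatherjackets 0.3, earthworms 0.181 kJ/s. The optimal diet is the largest prefix of this list for which every included type satisfies E_i/h_i > R on the types above it.
Rate on top 1: 1.109. beetle grubs: 2.17 > 1.109 → include.
Rate on top 2: 1.759. cutworms: 0.667 < 1.759 → exclude; stop.
Optimal diet: ant pupae, beetle grubs — 2 of 5 types.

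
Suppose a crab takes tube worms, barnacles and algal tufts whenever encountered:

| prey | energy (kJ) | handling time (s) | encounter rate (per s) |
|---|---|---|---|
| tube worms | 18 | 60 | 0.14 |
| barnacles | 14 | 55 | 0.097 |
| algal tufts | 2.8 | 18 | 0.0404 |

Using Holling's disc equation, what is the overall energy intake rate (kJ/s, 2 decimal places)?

R = Σλ_iE_i / (1 + Σλ_ih_i)
Numerator: 0.14×18 + 0.097×14 + 0.0404×2.8 = 3.991
Denominator: 1 + 0.14×60 + 0.097×55 + 0.0404×18 = 15.46
R = 3.991/15.46 = 0.2581 kJ/s

0.26 kJ/s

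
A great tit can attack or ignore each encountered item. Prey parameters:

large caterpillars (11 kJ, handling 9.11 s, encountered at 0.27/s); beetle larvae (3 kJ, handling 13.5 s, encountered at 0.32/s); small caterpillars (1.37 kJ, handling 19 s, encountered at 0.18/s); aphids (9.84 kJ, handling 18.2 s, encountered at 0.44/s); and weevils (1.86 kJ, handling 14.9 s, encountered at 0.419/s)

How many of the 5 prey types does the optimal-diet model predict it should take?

1

E/h in descending order: large caterpillars 1.21, aphids 0.541, beetle larvae 0.222, weevils 0.125, small caterpillars 0.0721 kJ/s. The optimal diet is the largest prefix of this list for which every included type satisfies E_i/h_i > R on the types above it.
Rate on top 1: 0.8585. aphids: 0.541 < 0.8585 → exclude; stop.
Optimal diet: large caterpillars — 1 of 5 types.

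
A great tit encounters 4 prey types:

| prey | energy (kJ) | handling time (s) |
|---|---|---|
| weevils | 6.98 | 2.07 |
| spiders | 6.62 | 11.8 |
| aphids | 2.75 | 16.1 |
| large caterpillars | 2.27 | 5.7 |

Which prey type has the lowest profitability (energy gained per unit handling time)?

Profitability E/h (kJ/s): weevils = 6.98/2.07 = 3.37, spiders = 6.62/11.8 = 0.561, aphids = 2.75/16.1 = 0.171, large caterpillars = 2.27/5.7 = 0.398.
Ranked: weevils > spiders > large caterpillars > aphids.

aphids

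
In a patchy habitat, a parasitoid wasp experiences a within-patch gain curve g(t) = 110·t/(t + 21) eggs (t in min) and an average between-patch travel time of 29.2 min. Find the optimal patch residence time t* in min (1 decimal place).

Maximise g(t)/(T+t): set derivative to zero → g'(t)(T+t) = g(t).
g'(t) = 110·21/(t + 21)². Setting 110·21/(t+21)² = 110t/[(t+21)(29.2+t)] gives 21(29.2+t) = t(t+21), so t² = 21×29.2 = 613.2.
t* = √613.2 = 24.76 min.

24.8 min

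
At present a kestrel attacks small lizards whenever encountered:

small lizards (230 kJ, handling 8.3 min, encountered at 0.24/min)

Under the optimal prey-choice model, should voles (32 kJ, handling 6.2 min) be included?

No

On small lizards alone, R = ΣλE/(1+Σλh) = 55.2/2.992 = 18.45 kJ/min.
voles: E/h = 32/6.2 = 5.161 kJ/min.
Since 5.161 < R, time spent handling voles is better spent searching.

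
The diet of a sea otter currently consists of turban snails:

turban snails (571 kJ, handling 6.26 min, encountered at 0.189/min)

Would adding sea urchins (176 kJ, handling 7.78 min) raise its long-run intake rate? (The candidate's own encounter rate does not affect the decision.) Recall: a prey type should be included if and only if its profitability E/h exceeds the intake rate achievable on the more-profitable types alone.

On turban snails alone, R = ΣλE/(1+Σλh) = 107.9/2.183 = 49.43 kJ/min.
sea urchins: E/h = 176/7.78 = 22.62 kJ/min.
22.62 < 49.43, so adding sea urchins would lower the average — exclude it.

No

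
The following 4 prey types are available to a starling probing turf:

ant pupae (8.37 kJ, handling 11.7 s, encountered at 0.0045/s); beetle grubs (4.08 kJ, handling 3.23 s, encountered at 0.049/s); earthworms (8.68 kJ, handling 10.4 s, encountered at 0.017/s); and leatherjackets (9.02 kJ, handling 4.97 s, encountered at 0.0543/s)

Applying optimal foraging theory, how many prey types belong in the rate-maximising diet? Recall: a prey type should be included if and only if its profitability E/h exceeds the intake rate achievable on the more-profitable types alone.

Rank by E/h (kJ/s): leatherjackets 1.81, beetle grubs 1.26, earthworms 0.835, ant pupae 0.715. Include each in turn until the next type's E/h falls below the running intake rate.
Rate on top 1: 0.3857. beetle grubs: 1.26 > 0.3857 → include.
Rate on top 2: 0.4829. earthworms: 0.835 > 0.4829 → include.
Rate on top 3: 0.5217. ant pupae: 0.715 > 0.5217 → include.
Optimal diet: leatherjackets, beetle grubs, earthworms, ant pupae — 4 of 4 types.

4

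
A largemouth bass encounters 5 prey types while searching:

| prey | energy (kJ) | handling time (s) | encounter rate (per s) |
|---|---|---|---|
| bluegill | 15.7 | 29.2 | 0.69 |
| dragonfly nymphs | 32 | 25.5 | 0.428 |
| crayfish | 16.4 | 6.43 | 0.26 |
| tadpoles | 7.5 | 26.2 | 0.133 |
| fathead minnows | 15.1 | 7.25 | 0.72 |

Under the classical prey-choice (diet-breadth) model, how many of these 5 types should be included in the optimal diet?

2

Rank by E/h (kJ/s): crayfish 2.55, fathead minnows 2.08, dragonfly nymphs 1.25, bluegill 0.538, tadpoles 0.286. Include each in turn until the next type's E/h falls below the running intake rate.
Rate on top 1: 1.596. fathead minnows: 2.08 > 1.596 → include.
Rate on top 2: 1.918. dragonfly nymphs: 1.25 < 1.918 → exclude; stop.
Optimal diet: crayfish, fathead minnows — 2 of 5 types.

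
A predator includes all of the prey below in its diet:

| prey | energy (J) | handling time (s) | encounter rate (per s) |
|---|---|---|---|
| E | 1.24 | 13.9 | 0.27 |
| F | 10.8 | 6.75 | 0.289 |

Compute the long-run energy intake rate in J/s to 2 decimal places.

R = (0.27×1.24 + 0.289×10.8) / (1 + 0.27×13.9 + 0.289×6.75) = 3.456/6.704 = 0.5155 J/s.

0.52 J/s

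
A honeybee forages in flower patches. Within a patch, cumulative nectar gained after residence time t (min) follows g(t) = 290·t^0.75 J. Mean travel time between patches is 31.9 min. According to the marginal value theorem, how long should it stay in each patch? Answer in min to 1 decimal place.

Maximise g(t)/(T+t): set derivative to zero → g'(t)(T+t) = g(t).
g'(t) = 0.75·290·t^-0.25. Setting 0.75·290·t^-0.25 = 290·t^0.75/(31.9+t) gives 0.75(31.9+t) = t, so 0.25·t = 0.75×31.9.
t* = 0.75×31.9/0.25 = 95.7 min.

95.7 min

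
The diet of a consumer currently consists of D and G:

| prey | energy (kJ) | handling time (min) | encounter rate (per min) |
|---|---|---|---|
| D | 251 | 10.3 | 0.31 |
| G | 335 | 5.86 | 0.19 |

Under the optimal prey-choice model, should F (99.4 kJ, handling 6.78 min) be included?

No

Current rate: (0.31×251 + 0.19×335)/(1 + 0.31×10.3 + 0.19×5.86) = 26.66 kJ/min.
Profitability of F: 99.4/6.78 = 14.66 kJ/min.
14.66 < 26.66, so adding F would lower the average — exclude it.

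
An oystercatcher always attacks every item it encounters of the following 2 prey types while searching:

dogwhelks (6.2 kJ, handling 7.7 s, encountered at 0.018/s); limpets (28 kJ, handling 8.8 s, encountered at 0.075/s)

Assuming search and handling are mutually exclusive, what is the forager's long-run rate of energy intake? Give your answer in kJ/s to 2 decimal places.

1.23 kJ/s

R = (0.018×6.2 + 0.075×28) / (1 + 0.018×7.7 + 0.075×8.8) = 2.212/1.799 = 1.23 kJ/s.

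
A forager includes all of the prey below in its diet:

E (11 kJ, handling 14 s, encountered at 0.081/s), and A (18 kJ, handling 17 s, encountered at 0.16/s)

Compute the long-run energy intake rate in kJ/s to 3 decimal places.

0.777 kJ/s

Energy encountered per unit search time: 0.081×11 + 0.16×18 = 3.771 kJ/s.
Handling time per unit search time: 0.081×14 + 0.16×17 = 3.854.
Rate = 3.771/(1 + 3.854) = 0.7769 kJ/s.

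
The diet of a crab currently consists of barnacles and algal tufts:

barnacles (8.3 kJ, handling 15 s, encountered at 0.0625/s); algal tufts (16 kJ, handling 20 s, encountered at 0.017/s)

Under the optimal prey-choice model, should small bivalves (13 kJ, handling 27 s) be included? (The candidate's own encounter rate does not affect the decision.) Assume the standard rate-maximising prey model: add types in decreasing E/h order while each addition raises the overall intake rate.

Current rate: (0.0625×8.3 + 0.017×16)/(1 + 0.0625×15 + 0.017×20) = 0.3472 kJ/s.
Profitability of small bivalves: 13/27 = 0.4815 kJ/s.
0.4815 > 0.3472, so adding small bivalves raises the average — include it.

Yes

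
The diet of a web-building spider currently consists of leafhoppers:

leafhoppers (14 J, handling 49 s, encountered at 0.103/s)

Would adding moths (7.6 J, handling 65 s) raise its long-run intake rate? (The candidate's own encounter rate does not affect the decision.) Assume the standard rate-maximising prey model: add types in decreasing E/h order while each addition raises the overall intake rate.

Current rate: (0.103×14)/(1 + 0.103×49) = 0.2385 J/s.
moths: E/h = 7.6/65 = 0.1169 J/s.
0.1169 < 0.2385, so adding moths would lower the average — exclude it.

No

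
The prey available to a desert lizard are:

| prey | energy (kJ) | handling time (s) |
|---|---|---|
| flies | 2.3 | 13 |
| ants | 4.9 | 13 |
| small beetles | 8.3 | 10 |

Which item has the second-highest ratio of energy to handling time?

ants

Profitability E/h (kJ/s): flies = 2.3/13 = 0.177, ants = 4.9/13 = 0.377, small beetles = 8.3/10 = 0.83.
Ranked: small beetles > ants > flies.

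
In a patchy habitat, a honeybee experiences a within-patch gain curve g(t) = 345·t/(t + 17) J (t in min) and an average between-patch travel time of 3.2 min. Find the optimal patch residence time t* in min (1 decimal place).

7.4 min

Maximise g(t)/(T+t): set derivative to zero → g'(t)(T+t) = g(t).
g'(t) = 345·17/(t + 17)². Setting 345·17/(t+17)² = 345t/[(t+17)(3.2+t)] gives 17(3.2+t) = t(t+17), so t² = 17×3.2 = 54.4.
t* = √54.4 = 7.376 min.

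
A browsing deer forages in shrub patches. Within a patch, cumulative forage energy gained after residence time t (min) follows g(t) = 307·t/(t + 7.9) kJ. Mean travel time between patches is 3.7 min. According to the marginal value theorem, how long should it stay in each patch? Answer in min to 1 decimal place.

By the marginal value theorem, leave when the instantaneous gain rate g'(t) equals the habitat-wide average g(t)/(T + t).
g'(t) = 307·7.9/(t + 7.9)². Setting 307·7.9/(t+7.9)² = 307t/[(t+7.9)(3.7+t)] gives 7.9(3.7+t) = t(t+7.9), so t² = 7.9×3.7 = 29.23.
t* = √29.23 = 5.406 min.

5.4 min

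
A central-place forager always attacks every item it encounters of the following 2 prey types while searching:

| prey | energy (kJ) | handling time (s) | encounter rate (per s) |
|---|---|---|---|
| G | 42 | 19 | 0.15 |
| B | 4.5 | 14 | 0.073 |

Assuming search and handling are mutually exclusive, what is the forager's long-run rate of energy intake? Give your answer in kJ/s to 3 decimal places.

1.361 kJ/s

Energy encountered per unit search time: 0.15×42 + 0.073×4.5 = 6.628 kJ/s.
Handling time per unit search time: 0.15×19 + 0.073×14 = 3.872.
Rate = 6.628/(1 + 3.872) = 1.361 kJ/s.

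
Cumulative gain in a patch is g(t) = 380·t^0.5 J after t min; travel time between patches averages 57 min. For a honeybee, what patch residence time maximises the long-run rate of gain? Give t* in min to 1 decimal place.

57.0 min

Optimal t* satisfies g'(t*) = g(t*)/(T + t*).
g'(t) = 0.5·380·t^-0.5. Setting 0.5·380·t^-0.5 = 380·t^0.5/(57+t) gives 0.5(57+t) = t, so 0.50·t = 0.5×57.
t* = 0.5×57/0.50 = 57 min.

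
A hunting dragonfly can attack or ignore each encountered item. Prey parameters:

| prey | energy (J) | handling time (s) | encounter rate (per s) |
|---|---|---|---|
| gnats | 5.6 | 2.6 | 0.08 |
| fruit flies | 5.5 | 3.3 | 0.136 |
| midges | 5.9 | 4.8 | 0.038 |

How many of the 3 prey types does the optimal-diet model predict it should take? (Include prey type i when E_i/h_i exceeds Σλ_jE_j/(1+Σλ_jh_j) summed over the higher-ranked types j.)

Rank by E/h (J/s): gnats 2.15, fruit flies 1.67, midges 1.23. Include each in turn until the next type's E/h falls below the running intake rate.
Rate on top 1: 0.3709. fruit flies: 1.67 > 0.3709 → include.
Rate on top 2: 0.7219. midges: 1.23 > 0.7219 → include.
Optimal diet: gnats, fruit flies, midges — 3 of 3 types.

3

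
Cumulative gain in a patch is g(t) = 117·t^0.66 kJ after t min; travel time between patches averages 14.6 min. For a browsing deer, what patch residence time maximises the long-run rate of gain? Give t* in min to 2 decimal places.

By the marginal value theorem, leave when the instantaneous gain rate g'(t) equals the habitat-wide average g(t)/(T + t).
g'(t) = 0.66·117·t^-0.34. Setting 0.66·117·t^-0.34 = 117·t^0.66/(14.6+t) gives 0.66(14.6+t) = t, so 0.34·t = 0.66×14.6.
t* = 0.66×14.6/0.34 = 28.34 min.

28.34 min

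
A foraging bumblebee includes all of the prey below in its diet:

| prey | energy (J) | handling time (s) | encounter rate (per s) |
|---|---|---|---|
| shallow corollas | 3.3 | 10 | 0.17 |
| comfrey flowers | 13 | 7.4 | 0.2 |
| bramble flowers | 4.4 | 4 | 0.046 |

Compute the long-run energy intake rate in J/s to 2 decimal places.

Energy encountered per unit search time: 0.17×3.3 + 0.2×13 + 0.046×4.4 = 3.363 J/s.
Handling time per unit search time: 0.17×10 + 0.2×7.4 + 0.046×4 = 3.364.
Rate = 3.363/(1 + 3.364) = 0.7707 J/s.

0.77 J/s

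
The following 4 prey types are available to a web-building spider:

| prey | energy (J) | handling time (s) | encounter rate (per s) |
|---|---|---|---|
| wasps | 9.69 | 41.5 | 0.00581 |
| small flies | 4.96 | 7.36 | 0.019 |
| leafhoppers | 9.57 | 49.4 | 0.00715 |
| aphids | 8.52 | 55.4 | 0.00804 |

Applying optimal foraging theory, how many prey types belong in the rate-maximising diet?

4

Profitabilities (E/h, J/s): small flies 0.674, wasps 0.233, leafhoppers 0.194, aphids 0.154. Add prey in this order while the next type's profitability exceeds the intake rate on those already taken.
Rate on top 1: 0.08268. wasps: 0.233 > 0.08268 → include.
Rate on top 2: 0.109. leafhoppers: 0.194 > 0.109 → include.
Rate on top 3: 0.1263. aphids: 0.154 > 0.1263 → include.
Optimal diet: small flies, wasps, leafhoppers, aphids — 4 of 4 types.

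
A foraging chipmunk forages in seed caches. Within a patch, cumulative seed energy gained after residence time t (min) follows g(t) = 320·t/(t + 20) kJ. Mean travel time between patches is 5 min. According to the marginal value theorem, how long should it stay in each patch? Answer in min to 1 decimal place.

10.0 min

Optimal t* satisfies g'(t*) = g(t*)/(T + t*).
g'(t) = 320·20/(t + 20)². Setting 320·20/(t+20)² = 320t/[(t+20)(5+t)] gives 20(5+t) = t(t+20), so t² = 20×5 = 100.
t* = √100 = 10 min.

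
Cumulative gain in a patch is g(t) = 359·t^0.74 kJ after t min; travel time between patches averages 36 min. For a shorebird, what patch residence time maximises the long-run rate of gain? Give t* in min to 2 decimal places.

By the marginal value theorem, leave when the instantaneous gain rate g'(t) equals the habitat-wide average g(t)/(T + t).
g'(t) = 0.74·359·t^-0.26. Setting 0.74·359·t^-0.26 = 359·t^0.74/(36+t) gives 0.74(36+t) = t, so 0.26·t = 0.74×36.
t* = 0.74×36/0.26 = 102.5 min.

102.46 min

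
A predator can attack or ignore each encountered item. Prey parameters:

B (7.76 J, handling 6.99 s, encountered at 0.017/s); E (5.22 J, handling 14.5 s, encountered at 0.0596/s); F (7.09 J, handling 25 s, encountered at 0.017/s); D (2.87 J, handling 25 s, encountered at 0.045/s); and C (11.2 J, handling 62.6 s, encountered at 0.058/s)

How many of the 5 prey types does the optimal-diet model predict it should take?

Profitabilities (E/h, J/s): B 1.11, E 0.36, F 0.284, C 0.179, D 0.115. Add prey in this order while the next type's profitability exceeds the intake rate on those already taken.
Rate on top 1: 0.1179. E: 0.36 > 0.1179 → include.
Rate on top 2: 0.2234. F: 0.284 > 0.2234 → include.
Rate on top 3: 0.234. C: 0.179 < 0.234 → exclude; stop.
Optimal diet: B, E, F — 3 of 5 types.

3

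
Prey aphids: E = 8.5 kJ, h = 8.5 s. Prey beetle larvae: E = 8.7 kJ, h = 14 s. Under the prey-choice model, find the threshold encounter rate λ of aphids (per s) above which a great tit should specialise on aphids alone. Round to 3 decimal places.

The zero-one rule: include beetle larvae iff E₂/h₂ > λE₁/(1+λh₁). Equality gives the switch point.
λE₁h₂ = E₂ + λE₂h₁ ⇒ λ = E₂/(E₁h₂ − E₂h₁) = 8.7/(119 − 73.95) = 0.1931 per s.

0.193 per s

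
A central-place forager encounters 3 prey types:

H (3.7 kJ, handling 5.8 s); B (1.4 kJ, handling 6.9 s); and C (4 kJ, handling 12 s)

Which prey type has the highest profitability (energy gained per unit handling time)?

H

In descending order of E/h:
H: 3.7/5.8 = 0.638 kJ/s
C: 4/12 = 0.333 kJ/s
B: 1.4/6.9 = 0.203 kJ/s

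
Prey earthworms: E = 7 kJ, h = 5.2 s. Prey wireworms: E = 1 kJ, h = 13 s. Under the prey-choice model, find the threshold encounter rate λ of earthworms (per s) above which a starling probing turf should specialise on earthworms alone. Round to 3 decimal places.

At the threshold, the rate on earthworms alone equals the profitability of wireworms: λ·7/(1 + λ·5.2) = 1/13 = 0.07692.
Rearranging, λ(7 − 0.07692×5.2) = 0.07692, so λ = 0.07692/6.6 = 0.01166 per s.

0.012 per s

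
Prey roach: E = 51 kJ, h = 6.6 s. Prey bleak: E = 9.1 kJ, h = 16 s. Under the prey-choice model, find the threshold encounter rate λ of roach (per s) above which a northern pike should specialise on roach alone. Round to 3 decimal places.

At the threshold, the rate on roach alone equals the profitability of bleak: λ·51/(1 + λ·6.6) = 9.1/16 = 0.5687.
Rearranging, λ(51 − 0.5687×6.6) = 0.5687, so λ = 0.5687/47.25 = 0.01204 per s.

0.012 per s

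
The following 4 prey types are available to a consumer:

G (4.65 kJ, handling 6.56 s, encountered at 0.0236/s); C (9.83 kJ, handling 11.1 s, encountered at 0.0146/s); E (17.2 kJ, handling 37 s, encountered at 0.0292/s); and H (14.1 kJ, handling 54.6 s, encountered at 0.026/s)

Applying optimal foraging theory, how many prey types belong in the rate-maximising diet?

3

Rank by E/h (kJ/s): C 0.886, G 0.709, E 0.465, H 0.258. Include each in turn until the next type's E/h falls below the running intake rate.
Rate on top 1: 0.1235. G: 0.709 > 0.1235 → include.
Rate on top 2: 0.1923. E: 0.465 > 0.1923 → include.
Rate on top 3: 0.3151. H: 0.258 < 0.3151 → exclude; stop.
Optimal diet: C, G, E — 3 of 4 types.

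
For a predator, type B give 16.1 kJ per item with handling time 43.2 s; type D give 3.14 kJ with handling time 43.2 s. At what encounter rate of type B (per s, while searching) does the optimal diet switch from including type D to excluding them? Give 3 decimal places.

0.006 per s

At the threshold, the rate on type B alone equals the profitability of type D: λ·16.1/(1 + λ·43.2) = 3.14/43.2 = 0.07269.
Rearranging, λ(16.1 − 0.07269×43.2) = 0.07269, so λ = 0.07269/12.96 = 0.005608 per s.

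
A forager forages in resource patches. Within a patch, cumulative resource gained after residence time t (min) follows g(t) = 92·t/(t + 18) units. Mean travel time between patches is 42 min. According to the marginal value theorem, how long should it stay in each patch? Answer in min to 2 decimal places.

By the marginal value theorem, leave when the instantaneous gain rate g'(t) equals the habitat-wide average g(t)/(T + t).
g'(t) = 92·18/(t + 18)². Setting 92·18/(t+18)² = 92t/[(t+18)(42+t)] gives 18(42+t) = t(t+18), so t² = 18×42 = 756.
t* = √756 = 27.5 min.

27.50 min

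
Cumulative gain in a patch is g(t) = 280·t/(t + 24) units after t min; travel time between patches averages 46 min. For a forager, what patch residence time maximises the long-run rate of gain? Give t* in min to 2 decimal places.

33.23 min

Maximise g(t)/(T+t): set derivative to zero → g'(t)(T+t) = g(t).
g'(t) = 280·24/(t + 24)². Setting 280·24/(t+24)² = 280t/[(t+24)(46+t)] gives 24(46+t) = t(t+24), so t² = 24×46 = 1104.
t* = √1104 = 33.23 min.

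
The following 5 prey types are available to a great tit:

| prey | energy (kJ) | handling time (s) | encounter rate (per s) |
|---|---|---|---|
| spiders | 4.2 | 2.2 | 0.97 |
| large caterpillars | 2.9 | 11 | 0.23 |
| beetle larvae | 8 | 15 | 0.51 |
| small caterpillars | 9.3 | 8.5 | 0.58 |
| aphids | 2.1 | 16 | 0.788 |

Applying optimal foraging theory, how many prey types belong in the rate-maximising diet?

Profitabilities (E/h, kJ/s): spiders 1.91, small caterpillars 1.09, beetle larvae 0.533, large caterpillars 0.264, aphids 0.131. Add prey in this order while the next type's profitability exceeds the intake rate on those already taken.
Rate on top 1: 1.3. small caterpillars: 1.09 < 1.3 → exclude; stop.
Optimal diet: spiders — 1 of 5 types.

1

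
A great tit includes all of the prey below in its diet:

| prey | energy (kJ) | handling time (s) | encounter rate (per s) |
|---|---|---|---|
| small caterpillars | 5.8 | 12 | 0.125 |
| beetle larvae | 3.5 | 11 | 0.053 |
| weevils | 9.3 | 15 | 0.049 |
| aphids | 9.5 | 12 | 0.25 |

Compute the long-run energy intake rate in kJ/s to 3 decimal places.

0.549 kJ/s

R = Σλ_iE_i / (1 + Σλ_ih_i)
Numerator: 0.125×5.8 + 0.053×3.5 + 0.049×9.3 + 0.25×9.5 = 3.741
Denominator: 1 + 0.125×12 + 0.053×11 + 0.049×15 + 0.25×12 = 6.818
R = 3.741/6.818 = 0.5487 kJ/s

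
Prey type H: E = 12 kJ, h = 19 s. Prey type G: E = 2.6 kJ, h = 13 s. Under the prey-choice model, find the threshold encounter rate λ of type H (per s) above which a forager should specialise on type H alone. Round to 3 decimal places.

At the threshold, the rate on type H alone equals the profitability of type G: λ·12/(1 + λ·19) = 2.6/13 = 0.2.
Rearranging, λ(12 − 0.2×19) = 0.2, so λ = 0.2/8.2 = 0.02439 per s.

0.024 per s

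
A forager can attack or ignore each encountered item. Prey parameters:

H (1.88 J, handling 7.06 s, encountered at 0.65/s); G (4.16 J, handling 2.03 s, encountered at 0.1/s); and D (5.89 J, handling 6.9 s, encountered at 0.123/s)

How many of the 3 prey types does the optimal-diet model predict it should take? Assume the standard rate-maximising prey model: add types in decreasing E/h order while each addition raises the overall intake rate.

2

Profitabilities (E/h, J/s): G 2.05, D 0.854, H 0.266. Add prey in this order while the next type's profitability exceeds the intake rate on those already taken.
Rate on top 1: 0.3458. D: 0.854 > 0.3458 → include.
Rate on top 2: 0.5559. H: 0.266 < 0.5559 → exclude; stop.
Optimal diet: G, D — 2 of 3 types.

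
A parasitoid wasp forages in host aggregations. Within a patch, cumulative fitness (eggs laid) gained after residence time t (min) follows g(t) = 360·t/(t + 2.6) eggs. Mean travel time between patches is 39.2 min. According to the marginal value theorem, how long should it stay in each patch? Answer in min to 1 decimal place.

By the marginal value theorem, leave when the instantaneous gain rate g'(t) equals the habitat-wide average g(t)/(T + t).
g'(t) = 360·2.6/(t + 2.6)². Setting 360·2.6/(t+2.6)² = 360t/[(t+2.6)(39.2+t)] gives 2.6(39.2+t) = t(t+2.6), so t² = 2.6×39.2 = 101.9.
t* = √101.9 = 10.1 min.

10.1 min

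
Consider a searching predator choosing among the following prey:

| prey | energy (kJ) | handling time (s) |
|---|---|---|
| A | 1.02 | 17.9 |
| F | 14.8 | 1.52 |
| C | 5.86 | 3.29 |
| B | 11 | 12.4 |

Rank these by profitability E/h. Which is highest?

F

In descending order of E/h:
F: 14.8/1.52 = 9.74 kJ/s
C: 5.86/3.29 = 1.78 kJ/s
B: 11/12.4 = 0.887 kJ/s
A: 1.02/17.9 = 0.057 kJ/s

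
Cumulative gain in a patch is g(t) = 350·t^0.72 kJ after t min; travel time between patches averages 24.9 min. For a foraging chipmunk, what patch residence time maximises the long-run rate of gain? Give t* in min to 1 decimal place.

64.0 min

By the marginal value theorem, leave when the instantaneous gain rate g'(t) equals the habitat-wide average g(t)/(T + t).
g'(t) = 0.72·350·t^-0.28. Setting 0.72·350·t^-0.28 = 350·t^0.72/(24.9+t) gives 0.72(24.9+t) = t, so 0.28·t = 0.72×24.9.
t* = 0.72×24.9/0.28 = 64.03 min.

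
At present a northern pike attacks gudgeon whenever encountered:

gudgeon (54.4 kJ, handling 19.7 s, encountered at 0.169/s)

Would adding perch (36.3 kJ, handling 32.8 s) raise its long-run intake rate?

No

On gudgeon alone, R = ΣλE/(1+Σλh) = 9.194/4.329 = 2.124 kJ/s.
perch: E/h = 36.3/32.8 = 1.107 kJ/s.
Since 1.107 < R, time spent handling perch is better spent searching.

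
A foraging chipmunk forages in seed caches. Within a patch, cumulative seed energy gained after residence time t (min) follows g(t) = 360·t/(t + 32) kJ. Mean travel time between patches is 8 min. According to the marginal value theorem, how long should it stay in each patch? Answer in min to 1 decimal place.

16.0 min

Maximise g(t)/(T+t): set derivative to zero → g'(t)(T+t) = g(t).
g'(t) = 360·32/(t + 32)². Setting 360·32/(t+32)² = 360t/[(t+32)(8+t)] gives 32(8+t) = t(t+32), so t² = 32×8 = 256.
t* = √256 = 16 min.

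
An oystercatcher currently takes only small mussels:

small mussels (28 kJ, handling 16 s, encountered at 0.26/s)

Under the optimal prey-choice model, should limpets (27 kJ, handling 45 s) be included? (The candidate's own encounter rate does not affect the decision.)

Intake rate on the current diet: R = (0.26×28) / (1 + 0.26×16) = 7.28/5.16 = 1.411 kJ/s.
limpets: E/h = 27/45 = 0.6 kJ/s.
0.6 < 1.411, so adding limpets would lower the average — exclude it.

No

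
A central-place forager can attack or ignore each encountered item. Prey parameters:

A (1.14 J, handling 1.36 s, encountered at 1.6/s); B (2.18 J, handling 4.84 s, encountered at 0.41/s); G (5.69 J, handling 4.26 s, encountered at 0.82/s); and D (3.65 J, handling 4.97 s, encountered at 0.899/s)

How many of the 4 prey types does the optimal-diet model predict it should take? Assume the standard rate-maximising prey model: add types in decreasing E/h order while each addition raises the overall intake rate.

Profitabilities (E/h, J/s): G 1.34, A 0.838, D 0.734, B 0.45. Add prey in this order while the next type's profitability exceeds the intake rate on those already taken.
Rate on top 1: 1.038. A: 0.838 < 1.038 → exclude; stop.
Optimal diet: G — 1 of 4 types.

1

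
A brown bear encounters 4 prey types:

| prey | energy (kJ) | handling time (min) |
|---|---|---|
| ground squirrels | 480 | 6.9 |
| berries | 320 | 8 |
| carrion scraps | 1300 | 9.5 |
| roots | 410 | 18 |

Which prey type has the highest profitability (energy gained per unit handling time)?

carrion scraps

In descending order of E/h:
carrion scraps: 1300/9.5 = 137 kJ/min
ground squirrels: 480/6.9 = 69.6 kJ/min
berries: 320/8 = 40 kJ/min
roots: 410/18 = 22.8 kJ/min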